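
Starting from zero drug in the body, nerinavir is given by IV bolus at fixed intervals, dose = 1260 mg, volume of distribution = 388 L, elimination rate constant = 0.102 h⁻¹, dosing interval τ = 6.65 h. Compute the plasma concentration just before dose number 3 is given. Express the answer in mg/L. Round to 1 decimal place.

2.5 mg/L

C₀ per dose = Dose / Vd = 1260 / 388 = 3.247 mg/L
Fraction remaining after one interval: r = e^(−kτ) = e^(−0.1020 × 6.65) = 0.5075
Before dose 3, 2 doses have been given (aged 1τ, 2τ).
C_trough = C₀ × (r + r²) = 3.247 × (0.5075 + 0.2576) = 2.484 mg/L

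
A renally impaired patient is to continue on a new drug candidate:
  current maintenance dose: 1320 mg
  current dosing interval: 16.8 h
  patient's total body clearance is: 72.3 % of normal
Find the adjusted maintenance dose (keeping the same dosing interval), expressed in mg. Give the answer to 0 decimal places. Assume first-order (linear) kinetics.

To keep the same average steady-state level, dosing rate must scale with clearance.
CL ratio = 72.3 / 100 = 0.7230
New dose (same interval) = 1320 × 0.7230 = 954.4 mg

954 mg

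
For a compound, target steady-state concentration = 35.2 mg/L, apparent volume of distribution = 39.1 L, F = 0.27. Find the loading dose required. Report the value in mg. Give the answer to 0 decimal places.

LD = Css × Vd / F = 35.2 × 39.1 / 0.27 = 5097 mg

5097 mg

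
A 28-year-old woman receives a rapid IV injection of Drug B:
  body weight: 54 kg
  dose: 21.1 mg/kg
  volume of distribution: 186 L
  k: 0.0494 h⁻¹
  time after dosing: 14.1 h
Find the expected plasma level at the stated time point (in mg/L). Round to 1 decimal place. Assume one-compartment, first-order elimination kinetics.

Total dose = 21.1 × 54 = 1139 mg
C₀ = Dose / Vd = 1139 / 186 = 6.124 mg/L
C = C₀ · e^(−k·t) = 6.124 × e^(−0.04940 × 14.1)
  = 6.124 × 0.4983 = 3.052 mg/L

3.1 mg/L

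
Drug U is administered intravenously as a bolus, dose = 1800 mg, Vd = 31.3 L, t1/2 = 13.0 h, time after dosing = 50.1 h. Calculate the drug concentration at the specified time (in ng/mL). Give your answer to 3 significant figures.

3980 ng/mL

C₀ = Dose / Vd = 1800 / 31.3 = 57.51 mg/L
k = ln2 / t½ = 0.693147 / 13.0 = 0.05332 h⁻¹
C = C₀ · e^(−k·t) = 57.51 × e^(−0.05332 × 50.1)
  = 57.51 × 0.06916 = 3.977 mg/L
Convert: 3.977 mg/L × 1000 = 3977 ng/mL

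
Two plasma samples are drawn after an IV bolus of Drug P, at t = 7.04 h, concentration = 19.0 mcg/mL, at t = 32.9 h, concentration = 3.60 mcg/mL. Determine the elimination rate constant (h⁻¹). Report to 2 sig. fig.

0.064 h⁻¹

k = ln(C₁/C₂) / (t₂ − t₁) = ln(19.0/3.60) / (32.9 − 7.04)
  = 1.664 / 25.86 = 0.06435 h⁻¹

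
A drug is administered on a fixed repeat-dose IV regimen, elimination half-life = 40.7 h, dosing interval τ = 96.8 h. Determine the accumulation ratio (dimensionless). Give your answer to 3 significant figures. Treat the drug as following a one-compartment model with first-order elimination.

k = ln2 / t½ = 0.693147 / 40.7 = 0.01703 h⁻¹
e^(−kτ) = e^(−0.01703 × 96.8) = 0.1923
Accumulation ratio R = 1 / (1 − e^(−kτ)) = 1 / (1 − 0.1923) = 1.238

1.24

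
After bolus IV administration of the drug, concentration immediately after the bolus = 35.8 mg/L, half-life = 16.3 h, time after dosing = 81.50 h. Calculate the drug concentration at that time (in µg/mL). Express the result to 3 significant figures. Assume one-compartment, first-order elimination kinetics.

1.12 µg/mL

k = ln2 / t½ = 0.693147 / 16.3 = 0.04252 h⁻¹
t / t½ = 81.50 / 16.3 = 5 half-lives
C = C₀ × (1/2)^5 = 35.80 × 0.03125 = 1.119 mg/L
(1.119 mg/L = 1.119 µg/mL)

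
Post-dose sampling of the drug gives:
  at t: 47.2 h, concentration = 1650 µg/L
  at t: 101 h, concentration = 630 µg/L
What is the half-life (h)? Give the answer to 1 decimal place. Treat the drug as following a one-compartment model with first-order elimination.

k = ln(C₁/C₂) / (t₂ − t₁) = ln(1650/630) / (101 − 47.2)
  = 0.9628 / 53.80 = 0.01790 h⁻¹
t½ = ln2 / k = 0.693147 / 0.01790 = 38.72 h

38.7 h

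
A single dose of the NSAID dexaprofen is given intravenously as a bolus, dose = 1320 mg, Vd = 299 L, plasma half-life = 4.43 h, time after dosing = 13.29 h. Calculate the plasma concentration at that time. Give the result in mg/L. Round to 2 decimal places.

C₀ = Dose / Vd = 1320 / 299 = 4.415 mg/L
k = ln2 / t½ = 0.693147 / 4.43 = 0.1565 h⁻¹
t / t½ = 13.29 / 4.43 = 3 half-lives
C = C₀ × (1/2)^3 = 4.415 × 0.1250 = 0.5519 mg/L

0.55 mg/L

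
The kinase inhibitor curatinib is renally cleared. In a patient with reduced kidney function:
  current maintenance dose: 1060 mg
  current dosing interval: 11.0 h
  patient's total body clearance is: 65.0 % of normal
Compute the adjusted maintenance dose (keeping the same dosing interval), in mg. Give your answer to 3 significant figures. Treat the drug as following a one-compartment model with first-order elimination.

To keep the same average steady-state level, dosing rate must scale with clearance.
CL ratio = 65.0 / 100 = 0.6500
New dose (same interval) = 1060 × 0.6500 = 689.0 mg

689 mg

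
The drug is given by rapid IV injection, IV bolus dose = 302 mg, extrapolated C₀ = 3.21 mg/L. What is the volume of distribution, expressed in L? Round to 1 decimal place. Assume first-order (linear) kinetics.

94.1 L

Vd = Dose / C₀ = 302.0 / 3.21 = 94.08 L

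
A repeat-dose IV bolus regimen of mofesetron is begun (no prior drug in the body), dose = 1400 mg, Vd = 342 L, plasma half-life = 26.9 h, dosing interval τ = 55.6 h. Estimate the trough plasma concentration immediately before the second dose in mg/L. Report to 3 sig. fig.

C₀ per dose = Dose / Vd = 1400 / 342 = 4.094 mg/L
k = ln2 / t½ = 0.693147 / 26.9 = 0.02577 h⁻¹
Fraction remaining after one interval: r = e^(−kτ) = e^(−0.02577 × 55.6) = 0.2386
Before dose 2, 1 dose has been given (aged 1τ).
C_trough = C₀ × r = 4.094 × 0.2386 = 0.9768 mg/L

0.977 mg/L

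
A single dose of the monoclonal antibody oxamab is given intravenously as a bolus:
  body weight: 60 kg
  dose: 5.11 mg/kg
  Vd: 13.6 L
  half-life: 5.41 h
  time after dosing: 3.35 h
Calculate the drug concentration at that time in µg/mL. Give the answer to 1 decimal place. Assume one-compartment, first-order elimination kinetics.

Total dose = 5.11 × 60 = 306.6 mg
C₀ = Dose / Vd = 306.6 / 13.6 = 22.54 mg/L
k = ln2 / t½ = 0.693147 / 5.41 = 0.1281 h⁻¹
C = C₀ · e^(−k·t) = 22.54 × e^(−0.1281 × 3.35)
  = 22.54 × 0.6511 = 14.68 mg/L
(14.68 mg/L = 14.68 µg/mL)

14.7 µg/mL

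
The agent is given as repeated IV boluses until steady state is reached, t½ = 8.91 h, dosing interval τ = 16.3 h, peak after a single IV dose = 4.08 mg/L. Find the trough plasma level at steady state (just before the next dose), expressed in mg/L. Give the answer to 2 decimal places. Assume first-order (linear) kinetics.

k = ln2 / t½ = 0.693147 / 8.91 = 0.07779 h⁻¹
e^(−kτ) = e^(−0.07779 × 16.3) = 0.2814
Accumulation ratio R = 1 / (1 − e^(−kτ)) = 1 / (1 − 0.2814) = 1.392
Steady-state trough = C₀ × R × e^(−kτ) = 4.08 × 1.392 × 0.2814 = 1.598 mg/L

1.60 mg/L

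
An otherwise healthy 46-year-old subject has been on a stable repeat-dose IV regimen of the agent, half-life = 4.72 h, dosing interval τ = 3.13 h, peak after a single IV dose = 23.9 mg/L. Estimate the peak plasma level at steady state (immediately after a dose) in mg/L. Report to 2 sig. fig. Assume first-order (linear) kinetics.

65 mg/L

k = ln2 / t½ = 0.693147 / 4.72 = 0.1469 h⁻¹
e^(−kτ) = e^(−0.1469 × 3.13) = 0.6314
Accumulation ratio R = 1 / (1 − e^(−kτ)) = 1 / (1 − 0.6314) = 2.713
Steady-state peak = C₀ × R = 23.9 × 2.713 = 64.84 mg/L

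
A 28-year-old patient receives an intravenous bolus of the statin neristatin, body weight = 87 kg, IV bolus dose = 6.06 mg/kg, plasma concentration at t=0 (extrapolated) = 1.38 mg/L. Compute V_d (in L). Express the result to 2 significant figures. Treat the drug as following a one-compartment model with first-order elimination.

Dose = 6.06 × 87 = 527.2 mg
Vd = Dose / C₀ = 527.2 / 1.38 = 382.0 L

380 L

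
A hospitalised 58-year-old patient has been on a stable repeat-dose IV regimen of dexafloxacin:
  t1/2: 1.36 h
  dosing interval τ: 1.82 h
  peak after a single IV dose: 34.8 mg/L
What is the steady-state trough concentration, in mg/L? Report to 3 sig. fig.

22.8 mg/L

k = ln2 / t½ = 0.693147 / 1.36 = 0.5097 h⁻¹
e^(−kτ) = e^(−0.5097 × 1.82) = 0.3955
Accumulation ratio R = 1 / (1 − e^(−kτ)) = 1 / (1 − 0.3955) = 1.654
Steady-state trough = C₀ × R × e^(−kτ) = 34.8 × 1.654 × 0.3955 = 22.76 mg/L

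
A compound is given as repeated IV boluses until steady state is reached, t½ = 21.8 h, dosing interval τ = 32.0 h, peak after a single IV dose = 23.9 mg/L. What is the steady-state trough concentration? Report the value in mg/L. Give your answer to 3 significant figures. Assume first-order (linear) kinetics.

13.5 mg/L

k = ln2 / t½ = 0.693147 / 21.8 = 0.03180 h⁻¹
e^(−kτ) = e^(−0.03180 × 32.0) = 0.3615
Accumulation ratio R = 1 / (1 − e^(−kτ)) = 1 / (1 − 0.3615) = 1.566
Steady-state trough = C₀ × R × e^(−kτ) = 23.9 × 1.566 × 0.3615 = 13.53 mg/L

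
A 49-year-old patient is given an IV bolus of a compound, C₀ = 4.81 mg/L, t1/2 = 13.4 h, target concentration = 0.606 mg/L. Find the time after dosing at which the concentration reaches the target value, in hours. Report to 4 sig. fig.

40.05 h

k = ln2 / t½ = 0.693147 / 13.4 = 0.05173 h⁻¹
t = ln(C₀ / C) / k = ln(4.810 / 0.606) / 0.05173
  = ln(7.937) / 0.05173 = 2.072 / 0.05173 = 40.05 h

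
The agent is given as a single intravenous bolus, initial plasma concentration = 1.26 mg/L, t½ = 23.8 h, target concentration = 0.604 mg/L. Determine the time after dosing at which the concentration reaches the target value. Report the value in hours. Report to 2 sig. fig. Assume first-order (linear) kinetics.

k = ln2 / t½ = 0.693147 / 23.8 = 0.02912 h⁻¹
t = ln(C₀ / C) / k = ln(1.260 / 0.604) / 0.02912
  = ln(2.086) / 0.02912 = 0.7352 / 0.02912 = 25.25 h

25 h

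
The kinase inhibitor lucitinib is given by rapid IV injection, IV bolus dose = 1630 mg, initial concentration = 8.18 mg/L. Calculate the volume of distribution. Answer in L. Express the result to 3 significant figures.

199 L

Vd = Dose / C₀ = 1630 / 8.18 = 199.3 L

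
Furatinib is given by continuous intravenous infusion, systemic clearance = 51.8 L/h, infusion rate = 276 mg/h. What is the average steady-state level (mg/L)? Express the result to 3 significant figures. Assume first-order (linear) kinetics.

At steady state Css = R₀ / CL = 276 / 51.80 = 5.328 mg/L

5.33 mg/L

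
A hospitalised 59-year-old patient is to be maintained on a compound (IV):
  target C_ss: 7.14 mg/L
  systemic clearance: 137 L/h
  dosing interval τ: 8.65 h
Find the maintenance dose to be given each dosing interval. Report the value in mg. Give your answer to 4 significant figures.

8461 mg

At steady state, Dose/τ = Css × CL.
Dose = Css × CL × τ = 7.14 × 137.0 × 8.65 = 8461 mg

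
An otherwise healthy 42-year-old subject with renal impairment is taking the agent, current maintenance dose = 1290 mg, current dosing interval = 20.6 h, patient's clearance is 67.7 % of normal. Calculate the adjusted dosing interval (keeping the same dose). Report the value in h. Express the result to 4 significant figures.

30.43 h

To keep the same average steady-state level, dosing rate must scale with clearance.
CL ratio = 67.7 / 100 = 0.6770
New interval (same dose) = 20.6 / 0.6770 = 30.43 h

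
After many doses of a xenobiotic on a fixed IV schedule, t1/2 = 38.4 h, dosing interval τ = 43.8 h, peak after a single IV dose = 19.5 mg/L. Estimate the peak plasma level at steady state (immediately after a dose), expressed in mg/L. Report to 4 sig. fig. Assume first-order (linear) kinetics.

35.69 mg/L

k = ln2 / t½ = 0.693147 / 38.4 = 0.01805 h⁻¹
e^(−kτ) = e^(−0.01805 × 43.8) = 0.4536
Accumulation ratio R = 1 / (1 − e^(−kτ)) = 1 / (1 − 0.4536) = 1.830
Steady-state peak = C₀ × R = 19.5 × 1.830 = 35.69 mg/L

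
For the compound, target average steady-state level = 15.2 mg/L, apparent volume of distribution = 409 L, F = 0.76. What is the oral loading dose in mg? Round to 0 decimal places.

8180 mg

LD = Css × Vd / F = 15.2 × 409 / 0.76 = 8180 mg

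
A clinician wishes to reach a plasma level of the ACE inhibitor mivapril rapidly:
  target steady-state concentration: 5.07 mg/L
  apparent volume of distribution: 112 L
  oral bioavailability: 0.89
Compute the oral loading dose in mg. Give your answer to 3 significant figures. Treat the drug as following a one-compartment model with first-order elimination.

LD = Css × Vd / F = 5.07 × 112 / 0.89 = 638.0 mg

638 mg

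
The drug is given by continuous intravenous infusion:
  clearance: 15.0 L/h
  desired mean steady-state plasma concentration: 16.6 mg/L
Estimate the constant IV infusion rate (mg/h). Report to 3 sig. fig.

At steady state, infusion rate R₀ = Css × CL = 16.6 × 15.00 = 249.0 mg/h

249 mg/h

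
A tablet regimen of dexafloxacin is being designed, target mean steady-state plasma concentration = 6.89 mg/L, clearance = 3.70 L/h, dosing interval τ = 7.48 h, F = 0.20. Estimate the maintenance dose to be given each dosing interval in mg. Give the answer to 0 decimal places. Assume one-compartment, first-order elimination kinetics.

At steady state, F × (Dose/τ) = Css × CL.
Dose = Css × CL × τ / F = 6.89 × 3.700 × 7.48 / 0.20 = 953.4 mg

953 mg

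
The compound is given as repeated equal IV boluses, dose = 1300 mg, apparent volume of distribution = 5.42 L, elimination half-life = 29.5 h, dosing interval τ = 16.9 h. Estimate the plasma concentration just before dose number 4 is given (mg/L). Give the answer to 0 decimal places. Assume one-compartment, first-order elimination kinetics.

C₀ per dose = Dose / Vd = 1300 / 5.42 = 239.9 mg/L
k = ln2 / t½ = 0.693147 / 29.5 = 0.02350 h⁻¹
Fraction remaining after one interval: r = e^(−kτ) = e^(−0.02350 × 16.9) = 0.6722
Before dose 4, 3 doses have been given (aged 1τ, 2τ, 3τ).
C_trough = C₀ × (r + r² + … + r^3) = C₀ × r(1−r^3)/(1−r)
        = 239.9 × 0.6722 × (1 − 0.3037) / (1 − 0.6722) = 342.5 mg/L

343 mg/L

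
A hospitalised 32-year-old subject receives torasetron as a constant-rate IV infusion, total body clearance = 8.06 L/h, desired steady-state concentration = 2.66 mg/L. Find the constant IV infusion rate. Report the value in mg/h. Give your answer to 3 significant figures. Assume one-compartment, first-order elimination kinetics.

At steady state, infusion rate R₀ = Css × CL = 2.66 × 8.060 = 21.44 mg/h

21.4 mg/h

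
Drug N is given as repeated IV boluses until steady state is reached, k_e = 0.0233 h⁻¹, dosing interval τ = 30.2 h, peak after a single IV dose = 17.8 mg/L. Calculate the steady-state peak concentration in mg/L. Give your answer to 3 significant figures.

35.2 mg/L

e^(−kτ) = e^(−0.02330 × 30.2) = 0.4948
Accumulation ratio R = 1 / (1 − e^(−kτ)) = 1 / (1 − 0.4948) = 1.979
Steady-state peak = C₀ × R = 17.8 × 1.979 = 35.23 mg/L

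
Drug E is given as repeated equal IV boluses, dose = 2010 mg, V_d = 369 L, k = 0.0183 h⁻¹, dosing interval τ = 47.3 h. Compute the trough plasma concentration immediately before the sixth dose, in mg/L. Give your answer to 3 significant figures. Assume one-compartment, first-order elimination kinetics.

3.91 mg/L

C₀ per dose = Dose / Vd = 2010 / 369 = 5.447 mg/L
Fraction remaining after one interval: r = e^(−kτ) = e^(−0.01830 × 47.3) = 0.4208
Before dose 6, 5 doses have been given (aged 1τ, 2τ, 3τ, 4τ, 5τ).
C_trough = C₀ × (r + r² + … + r^5) = C₀ × r(1−r^5)/(1−r)
        = 5.447 × 0.4208 × (1 − 0.01319) / (1 − 0.4208) = 3.905 mg/L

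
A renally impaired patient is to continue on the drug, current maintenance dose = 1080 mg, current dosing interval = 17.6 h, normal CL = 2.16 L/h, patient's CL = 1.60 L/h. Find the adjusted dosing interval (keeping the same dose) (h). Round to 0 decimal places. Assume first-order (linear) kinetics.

24 h

To keep the same average steady-state level, dosing rate must scale with clearance.
CL ratio = 1.60 / 2.16 = 0.7407
New interval (same dose) = 17.6 / 0.7407 = 23.76 h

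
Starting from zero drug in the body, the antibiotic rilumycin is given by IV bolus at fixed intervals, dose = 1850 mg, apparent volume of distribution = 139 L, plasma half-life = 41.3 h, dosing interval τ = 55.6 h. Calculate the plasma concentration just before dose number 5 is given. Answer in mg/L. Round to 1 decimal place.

C₀ per dose = Dose / Vd = 1850 / 139 = 13.31 mg/L
k = ln2 / t½ = 0.693147 / 41.3 = 0.01678 h⁻¹
Fraction remaining after one interval: r = e^(−kτ) = e^(−0.01678 × 55.6) = 0.3934
Before dose 5, 4 doses have been given (aged 1τ, 2τ, 3τ, 4τ).
C_trough = C₀ × (r + r² + … + r^4) = C₀ × r(1−r^4)/(1−r)
        = 13.31 × 0.3934 × (1 − 0.02395) / (1 − 0.3934) = 8.425 mg/L

8.4 mg/L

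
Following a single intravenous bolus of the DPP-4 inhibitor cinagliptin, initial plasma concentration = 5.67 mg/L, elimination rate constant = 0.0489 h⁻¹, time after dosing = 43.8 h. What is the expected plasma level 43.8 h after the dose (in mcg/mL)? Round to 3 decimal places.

C = C₀ · e^(−k·t) = 5.670 × e^(−0.04890 × 43.8)
  = 5.670 × 0.1174 = 0.6657 mg/L
(0.6657 mg/L = 0.6657 mcg/mL)

0.666 mcg/mL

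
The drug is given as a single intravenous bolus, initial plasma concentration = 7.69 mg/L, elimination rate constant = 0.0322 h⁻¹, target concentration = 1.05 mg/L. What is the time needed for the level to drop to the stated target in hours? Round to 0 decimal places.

62 h

t = ln(C₀ / C) / k = ln(7.690 / 1.05) / 0.03220
  = ln(7.324) / 0.03220 = 1.991 / 0.03220 = 61.83 h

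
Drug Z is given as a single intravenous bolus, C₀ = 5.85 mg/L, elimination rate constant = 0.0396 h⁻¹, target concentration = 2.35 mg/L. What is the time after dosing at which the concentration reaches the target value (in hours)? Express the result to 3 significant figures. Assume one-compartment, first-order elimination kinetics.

23.0 h

t = ln(C₀ / C) / k = ln(5.850 / 2.35) / 0.03960
  = ln(2.489) / 0.03960 = 0.9119 / 0.03960 = 23.03 h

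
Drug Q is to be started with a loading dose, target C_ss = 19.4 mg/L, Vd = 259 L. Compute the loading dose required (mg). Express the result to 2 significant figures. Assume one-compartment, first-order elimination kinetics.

5000 mg

LD = Css × Vd = 19.4 × 259 = 5025 mg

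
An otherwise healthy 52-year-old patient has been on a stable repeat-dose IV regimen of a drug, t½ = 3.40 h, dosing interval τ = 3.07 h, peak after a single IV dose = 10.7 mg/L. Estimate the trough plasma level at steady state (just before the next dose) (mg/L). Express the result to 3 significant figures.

12.3 mg/L

k = ln2 / t½ = 0.693147 / 3.40 = 0.2039 h⁻¹
e^(−kτ) = e^(−0.2039 × 3.07) = 0.5347
Accumulation ratio R = 1 / (1 − e^(−kτ)) = 1 / (1 − 0.5347) = 2.149
Steady-state trough = C₀ × R × e^(−kτ) = 10.7 × 2.149 × 0.5347 = 12.30 mg/L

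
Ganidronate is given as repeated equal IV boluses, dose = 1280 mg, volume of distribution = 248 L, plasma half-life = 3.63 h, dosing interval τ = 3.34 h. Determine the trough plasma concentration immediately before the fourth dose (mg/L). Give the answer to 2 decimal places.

4.93 mg/L

C₀ per dose = Dose / Vd = 1280 / 248 = 5.161 mg/L
k = ln2 / t½ = 0.693147 / 3.63 = 0.1909 h⁻¹
Fraction remaining after one interval: r = e^(−kτ) = e^(−0.1909 × 3.34) = 0.5286
Before dose 4, 3 doses have been given (aged 1τ, 2τ, 3τ).
C_trough = C₀ × (r + r² + … + r^3) = C₀ × r(1−r^3)/(1−r)
        = 5.161 × 0.5286 × (1 − 0.1477) / (1 − 0.5286) = 4.932 mg/L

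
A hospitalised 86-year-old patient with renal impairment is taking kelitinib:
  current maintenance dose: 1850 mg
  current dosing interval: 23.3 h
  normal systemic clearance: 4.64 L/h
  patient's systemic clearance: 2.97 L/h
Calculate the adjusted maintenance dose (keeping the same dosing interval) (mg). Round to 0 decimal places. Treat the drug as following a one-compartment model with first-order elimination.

To keep the same average steady-state level, dosing rate must scale with clearance.
CL ratio = 2.97 / 4.64 = 0.6401
New dose (same interval) = 1850 × 0.6401 = 1184 mg

1184 mg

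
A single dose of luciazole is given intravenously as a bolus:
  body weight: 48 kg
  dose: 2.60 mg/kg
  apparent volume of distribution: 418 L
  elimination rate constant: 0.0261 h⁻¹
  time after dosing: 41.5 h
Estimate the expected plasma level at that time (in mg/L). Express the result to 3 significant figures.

Total dose = 2.60 × 48 = 124.8 mg
C₀ = Dose / Vd = 124.8 / 418 = 0.2986 mg/L
C = C₀ · e^(−k·t) = 0.2986 × e^(−0.02610 × 41.5)
  = 0.2986 × 0.3385 = 0.1011 mg/L

0.101 mg/L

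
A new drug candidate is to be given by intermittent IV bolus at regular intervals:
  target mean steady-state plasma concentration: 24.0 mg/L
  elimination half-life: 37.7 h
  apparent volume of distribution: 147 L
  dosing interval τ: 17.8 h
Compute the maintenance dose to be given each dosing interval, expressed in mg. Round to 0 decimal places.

1155 mg

k = ln2 / t½ = 0.693147 / 37.7 = 0.01839 h⁻¹
CL = k × Vd = 0.01839 × 147 = 2.703 L/h
At steady state, Dose/τ = Css × CL.
Dose = Css × CL × τ = 24.0 × 2.703 × 17.8 = 1155 mg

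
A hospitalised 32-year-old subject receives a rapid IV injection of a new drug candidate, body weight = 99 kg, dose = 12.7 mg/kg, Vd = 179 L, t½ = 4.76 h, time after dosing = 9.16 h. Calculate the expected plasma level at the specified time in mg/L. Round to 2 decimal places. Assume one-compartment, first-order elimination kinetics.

Total dose = 12.7 × 99 = 1257 mg
C₀ = Dose / Vd = 1257 / 179 = 7.022 mg/L
k = ln2 / t½ = 0.693147 / 4.76 = 0.1456 h⁻¹
C = C₀ · e^(−k·t) = 7.022 × e^(−0.1456 × 9.16)
  = 7.022 × 0.2635 = 1.850 mg/L

1.85 mg/L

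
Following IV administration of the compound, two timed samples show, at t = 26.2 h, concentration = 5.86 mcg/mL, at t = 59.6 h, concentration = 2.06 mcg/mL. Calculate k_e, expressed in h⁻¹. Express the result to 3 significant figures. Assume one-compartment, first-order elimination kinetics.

k = ln(C₁/C₂) / (t₂ − t₁) = ln(5.86/2.06) / (59.6 − 26.2)
  = 1.045 / 33.40 = 0.03129 h⁻¹

0.0313 h⁻¹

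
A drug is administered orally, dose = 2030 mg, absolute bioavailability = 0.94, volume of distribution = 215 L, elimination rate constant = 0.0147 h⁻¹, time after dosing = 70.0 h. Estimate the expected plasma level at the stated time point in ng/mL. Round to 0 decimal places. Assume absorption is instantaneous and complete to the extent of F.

Amount reaching circulation = F × Dose = 0.94 × 2030 = 1908 mg
C₀ = F·Dose / Vd = 1908 / 215 = 8.874 mg/L
C = C₀ · e^(−k·t) = 8.874 × e^(−0.01470 × 70.0)
  = 8.874 × 0.3574 = 3.172 mg/L
Convert: 3.172 mg/L × 1000 = 3172 ng/mL

3172 ng/mL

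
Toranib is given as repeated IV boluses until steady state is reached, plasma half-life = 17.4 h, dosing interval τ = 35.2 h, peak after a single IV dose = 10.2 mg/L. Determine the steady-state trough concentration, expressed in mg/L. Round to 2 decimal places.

k = ln2 / t½ = 0.693147 / 17.4 = 0.03984 h⁻¹
e^(−kτ) = e^(−0.03984 × 35.2) = 0.2460
Accumulation ratio R = 1 / (1 − e^(−kτ)) = 1 / (1 − 0.2460) = 1.326
Steady-state trough = C₀ × R × e^(−kτ) = 10.2 × 1.326 × 0.2460 = 3.327 mg/L

3.33 mg/L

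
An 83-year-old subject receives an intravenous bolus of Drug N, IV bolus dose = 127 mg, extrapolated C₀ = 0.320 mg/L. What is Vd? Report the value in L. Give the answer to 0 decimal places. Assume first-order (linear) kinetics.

Vd = Dose / C₀ = 127.0 / 0.320 = 396.9 L

397 L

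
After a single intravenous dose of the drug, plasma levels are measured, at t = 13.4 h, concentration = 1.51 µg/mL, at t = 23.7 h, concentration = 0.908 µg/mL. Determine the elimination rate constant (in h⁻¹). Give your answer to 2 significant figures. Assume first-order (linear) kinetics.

0.049 h⁻¹

k = ln(C₁/C₂) / (t₂ − t₁) = ln(1.51/0.908) / (23.7 − 13.4)
  = 0.5086 / 10.30 = 0.04938 h⁻¹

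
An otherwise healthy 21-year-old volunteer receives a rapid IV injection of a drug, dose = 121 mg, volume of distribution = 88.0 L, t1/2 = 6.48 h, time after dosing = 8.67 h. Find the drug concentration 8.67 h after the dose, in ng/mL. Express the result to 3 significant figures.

C₀ = Dose / Vd = 121.0 / 88.0 = 1.375 mg/L
k = ln2 / t½ = 0.693147 / 6.48 = 0.1070 h⁻¹
C = C₀ · e^(−k·t) = 1.375 × e^(−0.1070 × 8.67)
  = 1.375 × 0.3955 = 0.5438 mg/L
Convert: 0.5438 mg/L × 1000 = 543.8 ng/mL

544 ng/mL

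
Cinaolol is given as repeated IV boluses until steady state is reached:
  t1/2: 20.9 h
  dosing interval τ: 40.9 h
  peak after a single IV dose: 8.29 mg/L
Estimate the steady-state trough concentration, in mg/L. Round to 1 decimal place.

2.9 mg/L

k = ln2 / t½ = 0.693147 / 20.9 = 0.03316 h⁻¹
e^(−kτ) = e^(−0.03316 × 40.9) = 0.2576
Accumulation ratio R = 1 / (1 − e^(−kτ)) = 1 / (1 − 0.2576) = 1.347
Steady-state trough = C₀ × R × e^(−kτ) = 8.29 × 1.347 × 0.2576 = 2.877 mg/L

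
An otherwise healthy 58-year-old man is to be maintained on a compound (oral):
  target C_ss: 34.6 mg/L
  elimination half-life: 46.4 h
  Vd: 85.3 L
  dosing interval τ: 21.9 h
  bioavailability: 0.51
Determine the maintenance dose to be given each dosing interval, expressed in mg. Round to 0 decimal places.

1893 mg

k = ln2 / t½ = 0.693147 / 46.4 = 0.01494 h⁻¹
CL = k × Vd = 0.01494 × 85.3 = 1.274 L/h
At steady state, F × (Dose/τ) = Css × CL.
Dose = Css × CL × τ / F = 34.6 × 1.274 × 21.9 / 0.51 = 1893 mg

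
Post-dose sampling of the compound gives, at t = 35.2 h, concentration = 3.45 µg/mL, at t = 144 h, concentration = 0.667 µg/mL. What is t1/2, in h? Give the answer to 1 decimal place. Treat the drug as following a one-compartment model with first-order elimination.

45.9 h

k = ln(C₁/C₂) / (t₂ − t₁) = ln(3.45/0.667) / (144 − 35.2)
  = 1.643 / 108.8 = 0.01510 h⁻¹
t½ = ln2 / k = 0.693147 / 0.01510 = 45.90 h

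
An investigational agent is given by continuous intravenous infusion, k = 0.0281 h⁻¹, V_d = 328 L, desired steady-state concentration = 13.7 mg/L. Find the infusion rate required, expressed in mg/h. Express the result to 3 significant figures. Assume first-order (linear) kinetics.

126 mg/h

CL = k × Vd = 0.02810 × 328 = 9.217 L/h
At steady state, infusion rate R₀ = Css × CL = 13.7 × 9.217 = 126.3 mg/h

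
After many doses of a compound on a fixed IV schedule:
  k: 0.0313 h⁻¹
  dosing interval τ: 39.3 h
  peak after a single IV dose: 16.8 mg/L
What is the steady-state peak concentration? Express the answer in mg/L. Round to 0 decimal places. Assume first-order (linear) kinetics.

24 mg/L

e^(−kτ) = e^(−0.03130 × 39.3) = 0.2923
Accumulation ratio R = 1 / (1 − e^(−kτ)) = 1 / (1 − 0.2923) = 1.413
Steady-state peak = C₀ × R = 16.8 × 1.413 = 23.74 mg/L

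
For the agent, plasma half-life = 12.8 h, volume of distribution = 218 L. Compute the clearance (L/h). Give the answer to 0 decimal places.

12 L/h

k = ln2 / t½ = 0.693147 / 12.8 = 0.05415 h⁻¹
CL = k × Vd = 0.05415 × 218 = 11.80 L/h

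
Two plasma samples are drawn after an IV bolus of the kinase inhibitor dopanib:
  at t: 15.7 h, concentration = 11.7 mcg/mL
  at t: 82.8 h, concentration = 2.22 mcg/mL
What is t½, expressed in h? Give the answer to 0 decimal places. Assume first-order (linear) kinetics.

28 h

k = ln(C₁/C₂) / (t₂ − t₁) = ln(11.7/2.22) / (82.8 − 15.7)
  = 1.662 / 67.10 = 0.02477 h⁻¹
t½ = ln2 / k = 0.693147 / 0.02477 = 27.98 h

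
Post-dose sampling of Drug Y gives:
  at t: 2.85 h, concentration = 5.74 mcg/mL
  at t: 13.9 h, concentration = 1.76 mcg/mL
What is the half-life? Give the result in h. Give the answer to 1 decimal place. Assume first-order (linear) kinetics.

k = ln(C₁/C₂) / (t₂ − t₁) = ln(5.74/1.76) / (13.9 − 2.85)
  = 1.182 / 11.05 = 0.1070 h⁻¹
t½ = ln2 / k = 0.693147 / 0.1070 = 6.478 h

6.5 h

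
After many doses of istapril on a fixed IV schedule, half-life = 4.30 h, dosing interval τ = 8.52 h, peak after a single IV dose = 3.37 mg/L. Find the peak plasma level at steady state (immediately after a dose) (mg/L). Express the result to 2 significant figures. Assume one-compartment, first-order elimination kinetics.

k = ln2 / t½ = 0.693147 / 4.30 = 0.1612 h⁻¹
e^(−kτ) = e^(−0.1612 × 8.52) = 0.2532
Accumulation ratio R = 1 / (1 − e^(−kτ)) = 1 / (1 − 0.2532) = 1.339
Steady-state peak = C₀ × R = 3.37 × 1.339 = 4.512 mg/L

4.5 mg/L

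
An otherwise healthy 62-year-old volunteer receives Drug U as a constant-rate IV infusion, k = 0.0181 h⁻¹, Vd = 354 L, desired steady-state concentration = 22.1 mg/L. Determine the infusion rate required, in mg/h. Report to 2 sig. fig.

140 mg/h

CL = k × Vd = 0.01810 × 354 = 6.407 L/h
At steady state, infusion rate R₀ = Css × CL = 22.1 × 6.407 = 141.6 mg/h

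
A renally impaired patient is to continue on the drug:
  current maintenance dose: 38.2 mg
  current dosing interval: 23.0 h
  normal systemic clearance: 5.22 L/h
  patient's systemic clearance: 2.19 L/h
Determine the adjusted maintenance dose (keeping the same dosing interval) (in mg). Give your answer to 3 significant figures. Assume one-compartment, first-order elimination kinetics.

16.0 mg

To keep the same average steady-state level, dosing rate must scale with clearance.
CL ratio = 2.19 / 5.22 = 0.4195
New dose (same interval) = 38.2 × 0.4195 = 16.02 mg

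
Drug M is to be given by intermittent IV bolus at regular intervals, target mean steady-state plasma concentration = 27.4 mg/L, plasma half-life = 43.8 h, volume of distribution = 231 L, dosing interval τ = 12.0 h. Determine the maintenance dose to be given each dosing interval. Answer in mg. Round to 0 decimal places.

1202 mg

k = ln2 / t½ = 0.693147 / 43.8 = 0.01583 h⁻¹
CL = k × Vd = 0.01583 × 231 = 3.657 L/h
At steady state, Dose/τ = Css × CL.
Dose = Css × CL × τ = 27.4 × 3.657 × 12.0 = 1202 mg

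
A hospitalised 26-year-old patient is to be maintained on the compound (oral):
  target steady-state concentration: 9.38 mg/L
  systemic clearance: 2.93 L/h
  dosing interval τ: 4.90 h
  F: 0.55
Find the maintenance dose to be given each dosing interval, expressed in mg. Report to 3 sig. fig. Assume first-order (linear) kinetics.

At steady state, F × (Dose/τ) = Css × CL.
Dose = Css × CL × τ / F = 9.38 × 2.930 × 4.90 / 0.55 = 244.9 mg

245 mg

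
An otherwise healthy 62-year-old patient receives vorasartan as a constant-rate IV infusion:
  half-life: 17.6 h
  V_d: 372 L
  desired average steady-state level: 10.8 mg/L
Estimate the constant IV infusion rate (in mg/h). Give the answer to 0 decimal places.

k = ln2 / t½ = 0.693147 / 17.6 = 0.03938 h⁻¹
CL = k × Vd = 0.03938 × 372 = 14.65 L/h
At steady state, infusion rate R₀ = Css × CL = 10.8 × 14.65 = 158.2 mg/h

158 mg/h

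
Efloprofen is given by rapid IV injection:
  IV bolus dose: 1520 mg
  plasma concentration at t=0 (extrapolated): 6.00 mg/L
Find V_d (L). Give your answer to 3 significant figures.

253 L

Vd = Dose / C₀ = 1520 / 6.00 = 253.3 L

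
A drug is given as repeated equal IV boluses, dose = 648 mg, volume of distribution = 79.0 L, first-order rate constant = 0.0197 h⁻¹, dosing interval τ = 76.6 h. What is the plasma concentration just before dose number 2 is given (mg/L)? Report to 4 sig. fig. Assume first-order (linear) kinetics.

C₀ per dose = Dose / Vd = 648 / 79.0 = 8.203 mg/L
Fraction remaining after one interval: r = e^(−kτ) = e^(−0.01970 × 76.6) = 0.2211
Before dose 2, 1 dose has been given (aged 1τ).
C_trough = C₀ × r = 8.203 × 0.2211 = 1.814 mg/L

1.814 mg/L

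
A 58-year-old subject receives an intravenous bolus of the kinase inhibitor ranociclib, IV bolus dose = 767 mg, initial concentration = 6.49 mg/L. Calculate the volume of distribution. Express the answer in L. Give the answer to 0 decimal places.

118 L

Vd = Dose / C₀ = 767.0 / 6.49 = 118.2 L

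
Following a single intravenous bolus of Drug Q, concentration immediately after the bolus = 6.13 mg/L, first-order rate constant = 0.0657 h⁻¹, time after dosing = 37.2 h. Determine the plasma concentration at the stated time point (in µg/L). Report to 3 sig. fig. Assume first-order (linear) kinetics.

532 µg/L

C = C₀ · e^(−k·t) = 6.130 × e^(−0.06570 × 37.2)
  = 6.130 × 0.08681 = 0.5321 mg/L
Convert: 0.5321 mg/L × 1000 = 532.1 µg/L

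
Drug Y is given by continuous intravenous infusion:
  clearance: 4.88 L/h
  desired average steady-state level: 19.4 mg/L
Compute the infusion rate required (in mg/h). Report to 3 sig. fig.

At steady state, infusion rate R₀ = Css × CL = 19.4 × 4.880 = 94.67 mg/h

94.7 mg/h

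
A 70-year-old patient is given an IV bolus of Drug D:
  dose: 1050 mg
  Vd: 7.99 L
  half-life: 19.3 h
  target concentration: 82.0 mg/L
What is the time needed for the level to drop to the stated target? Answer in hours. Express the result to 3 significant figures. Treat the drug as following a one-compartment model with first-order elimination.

13.1 h

C₀ = Dose / Vd = 1050 / 7.99 = 131.4 mg/L
k = ln2 / t½ = 0.693147 / 19.3 = 0.03591 h⁻¹
t = ln(C₀ / C) / k = ln(131.4 / 82.0) / 0.03591
  = ln(1.602) / 0.03591 = 0.4713 / 0.03591 = 13.12 h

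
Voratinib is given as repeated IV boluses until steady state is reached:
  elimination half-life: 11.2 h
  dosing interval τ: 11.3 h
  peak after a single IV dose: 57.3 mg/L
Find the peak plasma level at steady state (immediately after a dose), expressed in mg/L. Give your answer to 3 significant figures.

k = ln2 / t½ = 0.693147 / 11.2 = 0.06189 h⁻¹
e^(−kτ) = e^(−0.06189 × 11.3) = 0.4969
Accumulation ratio R = 1 / (1 − e^(−kτ)) = 1 / (1 − 0.4969) = 1.988
Steady-state peak = C₀ × R = 57.3 × 1.988 = 113.9 mg/L

114 mg/L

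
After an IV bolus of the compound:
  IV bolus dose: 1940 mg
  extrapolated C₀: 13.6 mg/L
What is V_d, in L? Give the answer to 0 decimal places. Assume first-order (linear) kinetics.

Vd = Dose / C₀ = 1940 / 13.6 = 142.6 L

143 L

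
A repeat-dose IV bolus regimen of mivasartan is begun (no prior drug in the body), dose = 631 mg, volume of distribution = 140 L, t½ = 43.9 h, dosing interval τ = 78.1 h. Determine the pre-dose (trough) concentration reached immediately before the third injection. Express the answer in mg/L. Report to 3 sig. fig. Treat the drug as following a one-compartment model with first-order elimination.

1.70 mg/L

C₀ per dose = Dose / Vd = 631 / 140 = 4.507 mg/L
k = ln2 / t½ = 0.693147 / 43.9 = 0.01579 h⁻¹
Fraction remaining after one interval: r = e^(−kτ) = e^(−0.01579 × 78.1) = 0.2914
Before dose 3, 2 doses have been given (aged 1τ, 2τ).
C_trough = C₀ × (r + r²) = 4.507 × (0.2914 + 0.08491) = 1.696 mg/L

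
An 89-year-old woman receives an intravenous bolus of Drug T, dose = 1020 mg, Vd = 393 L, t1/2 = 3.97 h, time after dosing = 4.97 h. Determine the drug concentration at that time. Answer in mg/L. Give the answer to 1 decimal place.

C₀ = Dose / Vd = 1020 / 393 = 2.595 mg/L
k = ln2 / t½ = 0.693147 / 3.97 = 0.1746 h⁻¹
C = C₀ · e^(−k·t) = 2.595 × e^(−0.1746 × 4.97)
  = 2.595 × 0.4199 = 1.090 mg/L

1.1 mg/L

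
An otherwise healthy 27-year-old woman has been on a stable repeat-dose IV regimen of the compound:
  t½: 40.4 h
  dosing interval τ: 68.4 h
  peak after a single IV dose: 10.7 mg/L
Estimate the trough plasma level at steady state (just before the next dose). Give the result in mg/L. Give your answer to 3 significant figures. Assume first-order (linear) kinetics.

4.79 mg/L

k = ln2 / t½ = 0.693147 / 40.4 = 0.01716 h⁻¹
e^(−kτ) = e^(−0.01716 × 68.4) = 0.3092
Accumulation ratio R = 1 / (1 − e^(−kτ)) = 1 / (1 − 0.3092) = 1.448
Steady-state trough = C₀ × R × e^(−kτ) = 10.7 × 1.448 × 0.3092 = 4.791 mg/L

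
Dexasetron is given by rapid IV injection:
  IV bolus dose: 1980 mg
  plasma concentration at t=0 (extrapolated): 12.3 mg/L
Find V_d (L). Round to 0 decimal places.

161 L

Vd = Dose / C₀ = 1980 / 12.3 = 161.0 L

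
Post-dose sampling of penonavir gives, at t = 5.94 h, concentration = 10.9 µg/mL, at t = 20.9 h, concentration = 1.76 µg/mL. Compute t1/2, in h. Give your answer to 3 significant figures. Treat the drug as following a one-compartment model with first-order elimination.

5.69 h

k = ln(C₁/C₂) / (t₂ − t₁) = ln(10.9/1.76) / (20.9 − 5.94)
  = 1.823 / 14.96 = 0.1219 h⁻¹
t½ = ln2 / k = 0.693147 / 0.1219 = 5.686 h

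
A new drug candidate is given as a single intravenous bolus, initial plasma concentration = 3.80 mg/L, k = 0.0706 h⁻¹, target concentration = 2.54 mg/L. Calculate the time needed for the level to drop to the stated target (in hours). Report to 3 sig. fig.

t = ln(C₀ / C) / k = ln(3.800 / 2.54) / 0.07060
  = ln(1.496) / 0.07060 = 0.4028 / 0.07060 = 5.705 h

5.71 h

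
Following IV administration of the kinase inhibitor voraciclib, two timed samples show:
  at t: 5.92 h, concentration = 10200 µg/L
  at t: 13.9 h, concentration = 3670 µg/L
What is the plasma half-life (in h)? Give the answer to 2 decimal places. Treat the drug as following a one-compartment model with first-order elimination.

5.41 h

k = ln(C₁/C₂) / (t₂ − t₁) = ln(10200/3670) / (13.9 − 5.92)
  = 1.022 / 7.980 = 0.1281 h⁻¹
t½ = ln2 / k = 0.693147 / 0.1281 = 5.411 h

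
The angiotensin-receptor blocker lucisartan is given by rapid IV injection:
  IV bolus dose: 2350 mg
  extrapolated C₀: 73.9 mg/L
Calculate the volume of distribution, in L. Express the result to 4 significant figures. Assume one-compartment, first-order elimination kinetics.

31.80 L

Vd = Dose / C₀ = 2350 / 73.9 = 31.80 L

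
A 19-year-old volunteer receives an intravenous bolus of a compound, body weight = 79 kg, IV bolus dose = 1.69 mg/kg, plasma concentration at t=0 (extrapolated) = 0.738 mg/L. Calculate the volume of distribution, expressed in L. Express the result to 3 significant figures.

Dose = 1.69 × 79 = 133.5 mg
Vd = Dose / C₀ = 133.5 / 0.738 = 180.9 L

181 L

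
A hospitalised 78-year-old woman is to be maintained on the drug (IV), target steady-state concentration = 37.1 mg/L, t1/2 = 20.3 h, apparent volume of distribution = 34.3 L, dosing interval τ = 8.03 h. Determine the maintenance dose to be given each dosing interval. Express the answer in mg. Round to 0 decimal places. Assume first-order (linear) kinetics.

349 mg

k = ln2 / t½ = 0.693147 / 20.3 = 0.03415 h⁻¹
CL = k × Vd = 0.03415 × 34.3 = 1.171 L/h
At steady state, Dose/τ = Css × CL.
Dose = Css × CL × τ = 37.1 × 1.171 × 8.03 = 348.9 mg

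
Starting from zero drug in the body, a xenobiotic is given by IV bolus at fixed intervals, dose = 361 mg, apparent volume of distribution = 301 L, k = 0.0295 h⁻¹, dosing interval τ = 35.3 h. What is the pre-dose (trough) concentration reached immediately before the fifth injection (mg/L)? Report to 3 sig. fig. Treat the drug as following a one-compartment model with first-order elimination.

0.644 mg/L

C₀ per dose = Dose / Vd = 361 / 301 = 1.199 mg/L
Fraction remaining after one interval: r = e^(−kτ) = e^(−0.02950 × 35.3) = 0.3530
Before dose 5, 4 doses have been given (aged 1τ, 2τ, 3τ, 4τ).
C_trough = C₀ × (r + r² + … + r^4) = C₀ × r(1−r^4)/(1−r)
        = 1.199 × 0.3530 × (1 − 0.01553) / (1 − 0.3530) = 0.6440 mg/L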